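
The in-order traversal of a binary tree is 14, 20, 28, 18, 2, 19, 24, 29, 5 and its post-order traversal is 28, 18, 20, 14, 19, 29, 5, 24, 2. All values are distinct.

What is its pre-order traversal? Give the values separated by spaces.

The last element of post-order is the root; it splits in-order into left and right subtrees.
Root 2: left subtree has 4 nodes {14, 20, 28, 18}, right has 4 {19, 24, 29, 5}.
  Root 14: left subtree has 0 nodes { }, right has 3 {20, 28, 18}.
    Root 20: left subtree has 0 nodes { }, right has 2 {28, 18}.
      Root 18: left subtree has 1 node {28}, right has 0 { }.
  Root 24: left subtree has 1 node {19}, right has 2 {29, 5}.
    Root 5: left subtree has 1 node {29}, right has 0 { }.

2 14 20 18 28 24 19 5 29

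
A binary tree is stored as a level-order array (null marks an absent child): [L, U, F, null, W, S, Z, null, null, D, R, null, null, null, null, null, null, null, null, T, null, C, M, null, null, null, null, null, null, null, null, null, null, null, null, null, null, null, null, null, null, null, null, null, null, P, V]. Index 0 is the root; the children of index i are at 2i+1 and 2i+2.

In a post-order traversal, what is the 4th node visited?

Post-order visits the left subtree, then the right subtree, then the node.
At L: go left to U.
  At U: no left child.
  At U: go right to W.
    At W: go left to D.
      At D: go left to T.
        T is a leaf — visit T.
      At D: no right child.
      Visit D.
    At W: go right to R.
      At R: go left to C.
        C is a leaf — visit C.
      At R: go right to M.
        At M: go left to P.
          P is a leaf — visit P.
        At M: go right to V.
          V is a leaf — visit V.
        Visit M.
      Visit R.
    Visit W.
  Visit U.
At L: go right to F.
  At F: go left to S.
    S is a leaf — visit S.
  At F: go right to Z.
    Z is a leaf — visit Z.
  Visit F.
Visit L.
Full post-order sequence: T, D, C, P, V, M, R, W, U, S, Z, F, L.

P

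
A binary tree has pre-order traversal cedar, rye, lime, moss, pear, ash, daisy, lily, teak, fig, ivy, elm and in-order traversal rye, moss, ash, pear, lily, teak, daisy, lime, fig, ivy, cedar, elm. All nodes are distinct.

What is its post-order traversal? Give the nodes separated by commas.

ash, teak, lily, daisy, pear, moss, ivy, fig, lime, rye, elm, cedar

The first element of pre-order is the root; it splits in-order into left and right subtrees.
Root cedar: left subtree has 10 nodes {rye, moss, ash, pear, lily, teak, daisy, lime, fig, ivy}, right has 1 {elm}.
  Root rye: left subtree has 0 nodes { }, right has 9 {moss, ash, pear, lily, teak, daisy, lime, fig, ivy}.
    Root lime: left subtree has 6 nodes {moss, ash, pear, lily, teak, daisy}, right has 2 {fig, ivy}.
      Root moss: left subtree has 0 nodes { }, right has 5 {ash, pear, lily, teak, daisy}.
        Root pear: left subtree has 1 node {ash}, right has 3 {lily, teak, daisy}.
          Root daisy: left subtree has 2 nodes {lily, teak}, right has 0 { }.
            Root lily: left subtree has 0 nodes { }, right has 1 {teak}.
      Root fig: left subtree has 0 nodes { }, right has 1 {ivy}.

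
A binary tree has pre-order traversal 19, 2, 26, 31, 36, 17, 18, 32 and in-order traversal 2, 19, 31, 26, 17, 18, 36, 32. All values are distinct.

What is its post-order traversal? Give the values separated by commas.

The first element of pre-order is the root; it splits in-order into left and right subtrees.
Root 19: left subtree has 1 node {2}, right has 6 {31, 26, 17, 18, 36, 32}.
  Root 26: left subtree has 1 node {31}, right has 4 {17, 18, 36, 32}.
    Root 36: left subtree has 2 nodes {17, 18}, right has 1 {32}.
      Root 17: left subtree has 0 nodes { }, right has 1 {18}.

2, 31, 18, 17, 32, 36, 26, 19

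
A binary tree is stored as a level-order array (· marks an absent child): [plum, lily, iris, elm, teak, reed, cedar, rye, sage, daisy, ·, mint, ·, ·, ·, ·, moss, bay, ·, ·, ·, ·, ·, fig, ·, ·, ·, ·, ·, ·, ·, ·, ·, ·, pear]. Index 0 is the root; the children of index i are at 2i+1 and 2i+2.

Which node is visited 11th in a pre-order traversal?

Pre-order visits the node, then its left subtree, then its right subtree.
Visit plum.
At plum: go left to lily.
  Visit lily.
  At lily: go left to elm.
    Visit elm.
    At elm: go left to rye.
      Visit rye.
      At rye: no left child.
      At rye: go right to moss.
        Visit moss.
        At moss: no left child.
        At moss: go right to pear.
          pear is a leaf — visit pear.
    At elm: go right to sage.
      Visit sage.
      At sage: go left to bay.
        bay is a leaf — visit bay.
      At sage: no right child.
  At lily: go right to teak.
    Visit teak.
    At teak: go left to daisy.
      daisy is a leaf — visit daisy.
    At teak: no right child.
At plum: go right to iris.
  Visit iris.
  At iris: go left to reed.
    Visit reed.
    At reed: go left to mint.
      Visit mint.
      At mint: go left to fig.
        fig is a leaf — visit fig.
      At mint: no right child.
    At reed: no right child.
  At iris: go right to cedar.
    cedar is a leaf — visit cedar.
Full pre-order sequence: plum, lily, elm, rye, moss, pear, sage, bay, teak, daisy, iris, reed, mint, fig, cedar.

iris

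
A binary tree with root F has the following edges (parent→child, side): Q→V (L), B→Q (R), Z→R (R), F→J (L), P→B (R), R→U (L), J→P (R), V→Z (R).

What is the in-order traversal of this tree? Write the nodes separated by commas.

J, P, B, V, Z, U, R, Q, F

In-order visits the left subtree, then the node, then the right subtree.
At F: go left to J.
  At J: no left child.
  Visit J.
  At J: go right to P.
    At P: no left child.
    Visit P.
    At P: go right to B.
      At B: no left child.
      Visit B.
      At B: go right to Q.
        At Q: go left to V.
          At V: no left child.
          Visit V.
          At V: go right to Z.
            At Z: no left child.
            Visit Z.
            At Z: go right to R.
              At R: go left to U.
                U is a leaf — visit U.
              Visit R.
              At R: no right child.
        Visit Q.
        At Q: no right child.
Visit F.
At F: no right child.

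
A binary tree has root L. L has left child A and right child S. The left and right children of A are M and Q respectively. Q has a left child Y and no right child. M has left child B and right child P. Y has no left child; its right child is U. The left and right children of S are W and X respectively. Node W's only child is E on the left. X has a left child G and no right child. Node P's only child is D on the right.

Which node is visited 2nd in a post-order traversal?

Post-order visits the left subtree, then the right subtree, then the node.
At L: go left to A.
  At A: go left to M.
    At M: go left to B.
      B is a leaf — visit B.
    At M: go right to P.
      At P: no left child.
      At P: go right to D.
        D is a leaf — visit D.
      Visit P.
    Visit M.
  At A: go right to Q.
    At Q: go left to Y.
      At Y: no left child.
      At Y: go right to U.
        U is a leaf — visit U.
      Visit Y.
    At Q: no right child.
    Visit Q.
  Visit A.
At L: go right to S.
  At S: go left to W.
    At W: go left to E.
      E is a leaf — visit E.
    At W: no right child.
    Visit W.
  At S: go right to X.
    At X: go left to G.
      G is a leaf — visit G.
    At X: no right child.
    Visit X.
  Visit S.
Visit L.
Full post-order sequence: B, D, P, M, U, Y, Q, A, E, W, G, X, S, L.

D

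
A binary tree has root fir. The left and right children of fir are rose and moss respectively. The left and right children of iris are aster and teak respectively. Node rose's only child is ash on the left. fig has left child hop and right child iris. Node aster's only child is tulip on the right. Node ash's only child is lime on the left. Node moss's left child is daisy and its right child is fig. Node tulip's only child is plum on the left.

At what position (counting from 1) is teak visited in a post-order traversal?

9

Post-order visits the left subtree, then the right subtree, then the node.
At fir: go left to rose.
  At rose: go left to ash.
    At ash: go left to lime.
      lime is a leaf — visit lime.
    At ash: no right child.
    Visit ash.
  At rose: no right child.
  Visit rose.
At fir: go right to moss.
  At moss: go left to daisy.
    daisy is a leaf — visit daisy.
  At moss: go right to fig.
    At fig: go left to hop.
      hop is a leaf — visit hop.
    At fig: go right to iris.
      At iris: go left to aster.
        At aster: no left child.
        At aster: go right to tulip.
          At tulip: go left to plum.
            plum is a leaf — visit plum.
          At tulip: no right child.
          Visit tulip.
        Visit aster.
      At iris: go right to teak.
        teak is a leaf — visit teak.
      Visit iris.
    Visit fig.
  Visit moss.
Visit fir.
Full post-order sequence: lime, ash, rose, daisy, hop, plum, tulip, aster, teak, iris, fig, moss, fir.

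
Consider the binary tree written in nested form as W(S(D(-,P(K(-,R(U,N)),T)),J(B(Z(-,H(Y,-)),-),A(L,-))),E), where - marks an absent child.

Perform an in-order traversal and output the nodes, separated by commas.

D, K, U, R, N, P, T, S, Z, Y, H, B, J, L, A, W, E

In-order visits the left subtree, then the node, then the right subtree.
At W: go left to S.
  At S: go left to D.
    At D: no left child.
    Visit D.
    At D: go right to P.
      At P: go left to K.
        At K: no left child.
        Visit K.
        At K: go right to R.
          At R: go left to U.
            U is a leaf — visit U.
          Visit R.
          At R: go right to N.
            N is a leaf — visit N.
      Visit P.
      At P: go right to T.
        T is a leaf — visit T.
  Visit S.
  At S: go right to J.
    At J: go left to B.
      At B: go left to Z.
        At Z: no left child.
        Visit Z.
        At Z: go right to H.
          At H: go left to Y.
            Y is a leaf — visit Y.
          Visit H.
          At H: no right child.
      Visit B.
      At B: no right child.
    Visit J.
    At J: go right to A.
      At A: go left to L.
        L is a leaf — visit L.
      Visit A.
      At A: no right child.
Visit W.
At W: go right to E.
  E is a leaf — visit E.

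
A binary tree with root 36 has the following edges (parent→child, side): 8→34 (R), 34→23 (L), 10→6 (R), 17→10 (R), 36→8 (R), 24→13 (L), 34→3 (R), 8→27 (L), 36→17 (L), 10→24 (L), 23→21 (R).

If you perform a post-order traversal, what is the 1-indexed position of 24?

Post-order visits the left subtree, then the right subtree, then the node.
At 36: go left to 17.
  At 17: no left child.
  At 17: go right to 10.
    At 10: go left to 24.
      At 24: go left to 13.
        13 is a leaf — visit 13.
      At 24: no right child.
      Visit 24.
    At 10: go right to 6.
      6 is a leaf — visit 6.
    Visit 10.
  Visit 17.
At 36: go right to 8.
  At 8: go left to 27.
    27 is a leaf — visit 27.
  At 8: go right to 34.
    At 34: go left to 23.
      At 23: no left child.
      At 23: go right to 21.
        21 is a leaf — visit 21.
      Visit 23.
    At 34: go right to 3.
      3 is a leaf — visit 3.
    Visit 34.
  Visit 8.
Visit 36.
Full post-order sequence: 13, 24, 6, 10, 17, 27, 21, 23, 3, 34, 8, 36.

2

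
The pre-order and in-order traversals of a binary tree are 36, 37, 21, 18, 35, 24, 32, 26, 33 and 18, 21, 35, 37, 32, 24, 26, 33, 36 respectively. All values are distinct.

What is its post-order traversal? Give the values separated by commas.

The first element of pre-order is the root; it splits in-order into left and right subtrees.
Root 36: left subtree has 8 nodes {18, 21, 35, 37, 32, 24, 26, 33}, right has 0 { }.
  Root 37: left subtree has 3 nodes {18, 21, 35}, right has 4 {32, 24, 26, 33}.
    Root 21: left subtree has 1 node {18}, right has 1 {35}.
    Root 24: left subtree has 1 node {32}, right has 2 {26, 33}.
      Root 26: left subtree has 0 nodes { }, right has 1 {33}.

18, 35, 21, 32, 33, 26, 24, 37, 36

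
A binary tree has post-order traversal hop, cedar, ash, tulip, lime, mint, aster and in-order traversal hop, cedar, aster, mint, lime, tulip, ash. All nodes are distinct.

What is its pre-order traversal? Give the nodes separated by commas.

The last element of post-order is the root; it splits in-order into left and right subtrees.
Root aster: left subtree has 2 nodes {hop, cedar}, right has 4 {mint, lime, tulip, ash}.
  Root cedar: left subtree has 1 node {hop}, right has 0 { }.
  Root mint: left subtree has 0 nodes { }, right has 3 {lime, tulip, ash}.
    Root lime: left subtree has 0 nodes { }, right has 2 {tulip, ash}.
      Root tulip: left subtree has 0 nodes { }, right has 1 {ash}.

aster, cedar, hop, mint, lime, tulip, ash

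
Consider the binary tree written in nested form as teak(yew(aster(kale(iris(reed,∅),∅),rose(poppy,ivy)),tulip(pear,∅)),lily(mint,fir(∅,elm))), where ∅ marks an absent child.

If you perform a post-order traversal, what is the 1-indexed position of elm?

12

Post-order visits the left subtree, then the right subtree, then the node.
At teak: go left to yew.
  At yew: go left to aster.
    At aster: go left to kale.
      At kale: go left to iris.
        At iris: go left to reed.
          reed is a leaf — visit reed.
        At iris: no right child.
        Visit iris.
      At kale: no right child.
      Visit kale.
    At aster: go right to rose.
      At rose: go left to poppy.
        poppy is a leaf — visit poppy.
      At rose: go right to ivy.
        ivy is a leaf — visit ivy.
      Visit rose.
    Visit aster.
  At yew: go right to tulip.
    At tulip: go left to pear.
      pear is a leaf — visit pear.
    At tulip: no right child.
    Visit tulip.
  Visit yew.
At teak: go right to lily.
  At lily: go left to mint.
    mint is a leaf — visit mint.
  At lily: go right to fir.
    At fir: no left child.
    At fir: go right to elm.
      elm is a leaf — visit elm.
    Visit fir.
  Visit lily.
Visit teak.
Full post-order sequence: reed, iris, kale, poppy, ivy, rose, aster, pear, tulip, yew, mint, elm, fir, lily, teak.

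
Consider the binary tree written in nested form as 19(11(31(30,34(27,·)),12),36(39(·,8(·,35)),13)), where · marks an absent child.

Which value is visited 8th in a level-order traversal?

30

Level-order visits nodes level by level from the root, left to right within each level.
Level 0: 19
Level 1: 11, 36
Level 2: 31, 12, 39, 13
Level 3: 30, 34, 8
Level 4: 27, 35
Full level-order sequence: 19, 11, 36, 31, 12, 39, 13, 30, 34, 8, 27, 35.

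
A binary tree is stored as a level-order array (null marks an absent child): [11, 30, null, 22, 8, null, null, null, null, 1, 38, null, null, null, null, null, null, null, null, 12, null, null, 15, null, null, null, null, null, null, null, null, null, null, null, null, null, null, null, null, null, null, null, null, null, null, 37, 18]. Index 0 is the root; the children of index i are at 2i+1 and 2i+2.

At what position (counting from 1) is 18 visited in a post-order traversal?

Post-order visits the left subtree, then the right subtree, then the node.
At 11: go left to 30.
  At 30: go left to 22.
    22 is a leaf — visit 22.
  At 30: go right to 8.
    At 8: go left to 1.
      At 1: go left to 12.
        12 is a leaf — visit 12.
      At 1: no right child.
      Visit 1.
    At 8: go right to 38.
      At 38: no left child.
      At 38: go right to 15.
        At 15: go left to 37.
          37 is a leaf — visit 37.
        At 15: go right to 18.
          18 is a leaf — visit 18.
        Visit 15.
      Visit 38.
    Visit 8.
  Visit 30.
At 11: no right child.
Visit 11.
Full post-order sequence: 22, 12, 1, 37, 18, 15, 38, 8, 30, 11.

5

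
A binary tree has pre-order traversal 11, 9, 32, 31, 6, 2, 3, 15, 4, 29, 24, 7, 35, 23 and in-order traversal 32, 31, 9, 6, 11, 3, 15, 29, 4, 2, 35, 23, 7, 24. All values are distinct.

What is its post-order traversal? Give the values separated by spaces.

The first element of pre-order is the root; it splits in-order into left and right subtrees.
Root 11: left subtree has 4 nodes {32, 31, 9, 6}, right has 9 {3, 15, 29, 4, 2, 35, 23, 7, 24}.
  Root 9: left subtree has 2 nodes {32, 31}, right has 1 {6}.
    Root 32: left subtree has 0 nodes { }, right has 1 {31}.
  Root 2: left subtree has 4 nodes {3, 15, 29, 4}, right has 4 {35, 23, 7, 24}.
    Root 3: left subtree has 0 nodes { }, right has 3 {15, 29, 4}.
      Root 15: left subtree has 0 nodes { }, right has 2 {29, 4}.
        Root 4: left subtree has 1 node {29}, right has 0 { }.
    Root 24: left subtree has 3 nodes {35, 23, 7}, right has 0 { }.
      Root 7: left subtree has 2 nodes {35, 23}, right has 0 { }.
        Root 35: left subtree has 0 nodes { }, right has 1 {23}.

31 32 6 9 29 4 15 3 23 35 7 24 2 11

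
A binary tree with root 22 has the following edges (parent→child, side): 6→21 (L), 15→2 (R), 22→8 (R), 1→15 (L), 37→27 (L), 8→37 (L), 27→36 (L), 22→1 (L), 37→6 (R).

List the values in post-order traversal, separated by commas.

Post-order visits the left subtree, then the right subtree, then the node.
At 22: go left to 1.
  At 1: go left to 15.
    At 15: no left child.
    At 15: go right to 2.
      2 is a leaf — visit 2.
    Visit 15.
  At 1: no right child.
  Visit 1.
At 22: go right to 8.
  At 8: go left to 37.
    At 37: go left to 27.
      At 27: go left to 36.
        36 is a leaf — visit 36.
      At 27: no right child.
      Visit 27.
    At 37: go right to 6.
      At 6: go left to 21.
        21 is a leaf — visit 21.
      At 6: no right child.
      Visit 6.
    Visit 37.
  At 8: no right child.
  Visit 8.
Visit 22.

2, 15, 1, 36, 27, 21, 6, 37, 8, 22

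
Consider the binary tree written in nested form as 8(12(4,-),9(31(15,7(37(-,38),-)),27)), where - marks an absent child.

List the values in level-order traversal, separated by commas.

8, 12, 9, 4, 31, 27, 15, 7, 37, 38

Level-order visits nodes level by level from the root, left to right within each level.
Level 0: 8
Level 1: 12, 9
Level 2: 4, 31, 27
Level 3: 15, 7
Level 4: 37
Level 5: 38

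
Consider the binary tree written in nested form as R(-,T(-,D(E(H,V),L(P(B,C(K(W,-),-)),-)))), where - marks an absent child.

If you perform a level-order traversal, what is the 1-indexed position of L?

5

Level-order visits nodes level by level from the root, left to right within each level.
Level 0: R
Level 1: T
Level 2: D
Level 3: E, L
Level 4: H, V, P
Level 5: B, C
Level 6: K
Level 7: W
Full level-order sequence: R, T, D, E, L, H, V, P, B, C, K, W.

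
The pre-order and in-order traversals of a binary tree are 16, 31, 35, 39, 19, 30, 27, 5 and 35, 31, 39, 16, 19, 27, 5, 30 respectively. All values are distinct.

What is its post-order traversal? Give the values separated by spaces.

35 39 31 5 27 30 19 16

The first element of pre-order is the root; it splits in-order into left and right subtrees.
Root 16: left subtree has 3 nodes {35, 31, 39}, right has 4 {19, 27, 5, 30}.
  Root 31: left subtree has 1 node {35}, right has 1 {39}.
  Root 19: left subtree has 0 nodes { }, right has 3 {27, 5, 30}.
    Root 30: left subtree has 2 nodes {27, 5}, right has 0 { }.
      Root 27: left subtree has 0 nodes { }, right has 1 {5}.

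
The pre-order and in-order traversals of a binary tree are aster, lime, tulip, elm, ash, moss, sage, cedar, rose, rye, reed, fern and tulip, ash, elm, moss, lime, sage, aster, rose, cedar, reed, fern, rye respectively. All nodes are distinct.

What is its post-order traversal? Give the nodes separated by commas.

ash, moss, elm, tulip, sage, lime, rose, fern, reed, rye, cedar, aster

The first element of pre-order is the root; it splits in-order into left and right subtrees.
Root aster: left subtree has 6 nodes {tulip, ash, elm, moss, lime, sage}, right has 5 {rose, cedar, reed, fern, rye}.
  Root lime: left subtree has 4 nodes {tulip, ash, elm, moss}, right has 1 {sage}.
    Root tulip: left subtree has 0 nodes { }, right has 3 {ash, elm, moss}.
      Root elm: left subtree has 1 node {ash}, right has 1 {moss}.
  Root cedar: left subtree has 1 node {rose}, right has 3 {reed, fern, rye}.
    Root rye: left subtree has 2 nodes {reed, fern}, right has 0 { }.
      Root reed: left subtree has 0 nodes { }, right has 1 {fern}.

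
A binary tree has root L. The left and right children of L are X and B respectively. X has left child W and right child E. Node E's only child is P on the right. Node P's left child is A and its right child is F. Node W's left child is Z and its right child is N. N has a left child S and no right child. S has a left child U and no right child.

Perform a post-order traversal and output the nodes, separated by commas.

Z, U, S, N, W, A, F, P, E, X, B, L

Post-order visits the left subtree, then the right subtree, then the node.
At L: go left to X.
  At X: go left to W.
    At W: go left to Z.
      Z is a leaf — visit Z.
    At W: go right to N.
      At N: go left to S.
        At S: go left to U.
          U is a leaf — visit U.
        At S: no right child.
        Visit S.
      At N: no right child.
      Visit N.
    Visit W.
  At X: go right to E.
    At E: no left child.
    At E: go right to P.
      At P: go left to A.
        A is a leaf — visit A.
      At P: go right to F.
        F is a leaf — visit F.
      Visit P.
    Visit E.
  Visit X.
At L: go right to B.
  B is a leaf — visit B.
Visit L.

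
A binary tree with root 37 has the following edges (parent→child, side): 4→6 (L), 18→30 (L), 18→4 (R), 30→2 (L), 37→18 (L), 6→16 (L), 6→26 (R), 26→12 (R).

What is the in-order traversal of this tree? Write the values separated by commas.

2, 30, 18, 16, 6, 26, 12, 4, 37

In-order visits the left subtree, then the node, then the right subtree.
At 37: go left to 18.
  At 18: go left to 30.
    At 30: go left to 2.
      2 is a leaf — visit 2.
    Visit 30.
    At 30: no right child.
  Visit 18.
  At 18: go right to 4.
    At 4: go left to 6.
      At 6: go left to 16.
        16 is a leaf — visit 16.
      Visit 6.
      At 6: go right to 26.
        At 26: no left child.
        Visit 26.
        At 26: go right to 12.
          12 is a leaf — visit 12.
    Visit 4.
    At 4: no right child.
Visit 37.
At 37: no right child.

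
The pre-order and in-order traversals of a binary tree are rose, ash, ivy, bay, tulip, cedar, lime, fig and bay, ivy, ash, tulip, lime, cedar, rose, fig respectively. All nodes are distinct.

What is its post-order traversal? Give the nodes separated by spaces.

The first element of pre-order is the root; it splits in-order into left and right subtrees.
Root rose: left subtree has 6 nodes {bay, ivy, ash, tulip, lime, cedar}, right has 1 {fig}.
  Root ash: left subtree has 2 nodes {bay, ivy}, right has 3 {tulip, lime, cedar}.
    Root ivy: left subtree has 1 node {bay}, right has 0 { }.
    Root tulip: left subtree has 0 nodes { }, right has 2 {lime, cedar}.
      Root cedar: left subtree has 1 node {lime}, right has 0 { }.

bay ivy lime cedar tulip ash fig rose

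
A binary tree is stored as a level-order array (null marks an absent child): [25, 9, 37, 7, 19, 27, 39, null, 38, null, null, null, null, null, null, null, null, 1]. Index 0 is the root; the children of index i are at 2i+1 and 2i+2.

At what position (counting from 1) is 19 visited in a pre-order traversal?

Pre-order visits the node, then its left subtree, then its right subtree.
Visit 25.
At 25: go left to 9.
  Visit 9.
  At 9: go left to 7.
    Visit 7.
    At 7: no left child.
    At 7: go right to 38.
      Visit 38.
      At 38: go left to 1.
        1 is a leaf — visit 1.
      At 38: no right child.
  At 9: go right to 19.
    19 is a leaf — visit 19.
At 25: go right to 37.
  Visit 37.
  At 37: go left to 27.
    27 is a leaf — visit 27.
  At 37: go right to 39.
    39 is a leaf — visit 39.
Full pre-order sequence: 25, 9, 7, 38, 1, 19, 37, 27, 39.

6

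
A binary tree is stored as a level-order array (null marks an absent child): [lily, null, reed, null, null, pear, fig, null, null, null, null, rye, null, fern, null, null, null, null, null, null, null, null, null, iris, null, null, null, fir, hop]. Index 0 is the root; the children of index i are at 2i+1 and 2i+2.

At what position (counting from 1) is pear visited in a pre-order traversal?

Pre-order visits the node, then its left subtree, then its right subtree.
Visit lily.
At lily: no left child.
At lily: go right to reed.
  Visit reed.
  At reed: go left to pear.
    Visit pear.
    At pear: go left to rye.
      Visit rye.
      At rye: go left to iris.
        iris is a leaf — visit iris.
      At rye: no right child.
    At pear: no right child.
  At reed: go right to fig.
    Visit fig.
    At fig: go left to fern.
      Visit fern.
      At fern: go left to fir.
        fir is a leaf — visit fir.
      At fern: go right to hop.
        hop is a leaf — visit hop.
    At fig: no right child.
Full pre-order sequence: lily, reed, pear, rye, iris, fig, fern, fir, hop.

3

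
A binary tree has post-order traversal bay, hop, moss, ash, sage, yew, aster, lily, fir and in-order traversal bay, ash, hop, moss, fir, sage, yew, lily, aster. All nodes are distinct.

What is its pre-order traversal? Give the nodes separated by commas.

The last element of post-order is the root; it splits in-order into left and right subtrees.
Root fir: left subtree has 4 nodes {bay, ash, hop, moss}, right has 4 {sage, yew, lily, aster}.
  Root ash: left subtree has 1 node {bay}, right has 2 {hop, moss}.
    Root moss: left subtree has 1 node {hop}, right has 0 { }.
  Root lily: left subtree has 2 nodes {sage, yew}, right has 1 {aster}.
    Root yew: left subtree has 1 node {sage}, right has 0 { }.

fir, ash, bay, moss, hop, lily, yew, sage, aster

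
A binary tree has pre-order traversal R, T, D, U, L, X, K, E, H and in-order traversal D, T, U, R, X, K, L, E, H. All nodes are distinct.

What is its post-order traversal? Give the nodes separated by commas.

The first element of pre-order is the root; it splits in-order into left and right subtrees.
Root R: left subtree has 3 nodes {D, T, U}, right has 5 {X, K, L, E, H}.
  Root T: left subtree has 1 node {D}, right has 1 {U}.
  Root L: left subtree has 2 nodes {X, K}, right has 2 {E, H}.
    Root X: left subtree has 0 nodes { }, right has 1 {K}.
    Root E: left subtree has 0 nodes { }, right has 1 {H}.

D, U, T, K, X, H, E, L, R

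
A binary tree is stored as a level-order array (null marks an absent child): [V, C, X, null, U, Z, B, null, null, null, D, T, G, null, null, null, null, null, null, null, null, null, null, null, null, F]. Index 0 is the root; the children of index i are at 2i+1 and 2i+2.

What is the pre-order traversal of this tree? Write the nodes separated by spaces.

V C U D X Z T G F B

Pre-order visits the node, then its left subtree, then its right subtree.
Visit V.
At V: go left to C.
  Visit C.
  At C: no left child.
  At C: go right to U.
    Visit U.
    At U: no left child.
    At U: go right to D.
      D is a leaf — visit D.
At V: go right to X.
  Visit X.
  At X: go left to Z.
    Visit Z.
    At Z: go left to T.
      T is a leaf — visit T.
    At Z: go right to G.
      Visit G.
      At G: go left to F.
        F is a leaf — visit F.
      At G: no right child.
  At X: go right to B.
    B is a leaf — visit B.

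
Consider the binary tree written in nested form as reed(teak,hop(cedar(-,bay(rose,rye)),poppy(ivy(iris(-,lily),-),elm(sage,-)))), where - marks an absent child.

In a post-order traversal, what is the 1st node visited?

teak

Post-order visits the left subtree, then the right subtree, then the node.
At reed: go left to teak.
  teak is a leaf — visit teak.
At reed: go right to hop.
  At hop: go left to cedar.
    At cedar: no left child.
    At cedar: go right to bay.
      At bay: go left to rose.
        rose is a leaf — visit rose.
      At bay: go right to rye.
        rye is a leaf — visit rye.
      Visit bay.
    Visit cedar.
  At hop: go right to poppy.
    At poppy: go left to ivy.
      At ivy: go left to iris.
        At iris: no left child.
        At iris: go right to lily.
          lily is a leaf — visit lily.
        Visit iris.
      At ivy: no right child.
      Visit ivy.
    At poppy: go right to elm.
      At elm: go left to sage.
        sage is a leaf — visit sage.
      At elm: no right child.
      Visit elm.
    Visit poppy.
  Visit hop.
Visit reed.
Full post-order sequence: teak, rose, rye, bay, cedar, lily, iris, ivy, sage, elm, poppy, hop, reed.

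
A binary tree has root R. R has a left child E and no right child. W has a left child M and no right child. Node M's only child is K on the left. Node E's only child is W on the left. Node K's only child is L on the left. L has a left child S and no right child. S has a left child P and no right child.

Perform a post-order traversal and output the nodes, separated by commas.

Post-order visits the left subtree, then the right subtree, then the node.
At R: go left to E.
  At E: go left to W.
    At W: go left to M.
      At M: go left to K.
        At K: go left to L.
          At L: go left to S.
            At S: go left to P.
              P is a leaf — visit P.
            At S: no right child.
            Visit S.
          At L: no right child.
          Visit L.
        At K: no right child.
        Visit K.
      At M: no right child.
      Visit M.
    At W: no right child.
    Visit W.
  At E: no right child.
  Visit E.
At R: no right child.
Visit R.

P, S, L, K, M, W, E, R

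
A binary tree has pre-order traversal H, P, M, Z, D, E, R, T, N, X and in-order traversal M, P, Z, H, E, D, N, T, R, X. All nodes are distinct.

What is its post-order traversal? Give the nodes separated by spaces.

M Z P E N T X R D H

The first element of pre-order is the root; it splits in-order into left and right subtrees.
Root H: left subtree has 3 nodes {M, P, Z}, right has 6 {E, D, N, T, R, X}.
  Root P: left subtree has 1 node {M}, right has 1 {Z}.
  Root D: left subtree has 1 node {E}, right has 4 {N, T, R, X}.
    Root R: left subtree has 2 nodes {N, T}, right has 1 {X}.
      Root T: left subtree has 1 node {N}, right has 0 { }.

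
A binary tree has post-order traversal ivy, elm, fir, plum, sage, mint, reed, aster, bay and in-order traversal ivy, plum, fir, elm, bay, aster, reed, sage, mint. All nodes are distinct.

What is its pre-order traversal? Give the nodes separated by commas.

The last element of post-order is the root; it splits in-order into left and right subtrees.
Root bay: left subtree has 4 nodes {ivy, plum, fir, elm}, right has 4 {aster, reed, sage, mint}.
  Root plum: left subtree has 1 node {ivy}, right has 2 {fir, elm}.
    Root fir: left subtree has 0 nodes { }, right has 1 {elm}.
  Root aster: left subtree has 0 nodes { }, right has 3 {reed, sage, mint}.
    Root reed: left subtree has 0 nodes { }, right has 2 {sage, mint}.
      Root mint: left subtree has 1 node {sage}, right has 0 { }.

bay, plum, ivy, fir, elm, aster, reed, mint, sage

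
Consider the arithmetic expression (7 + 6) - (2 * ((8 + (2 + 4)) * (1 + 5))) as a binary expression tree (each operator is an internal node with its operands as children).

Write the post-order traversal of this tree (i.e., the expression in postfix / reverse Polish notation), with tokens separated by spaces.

7 6 + 2 8 2 4 + + 1 5 + * * -

Post-order on an expression tree gives postfix notation: for each operator, emit left operand, right operand, then the operator.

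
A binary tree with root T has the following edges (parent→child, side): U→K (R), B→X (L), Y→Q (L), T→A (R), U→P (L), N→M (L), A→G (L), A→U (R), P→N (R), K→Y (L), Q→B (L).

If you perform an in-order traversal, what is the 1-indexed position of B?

9

In-order visits the left subtree, then the node, then the right subtree.
At T: no left child.
Visit T.
At T: go right to A.
  At A: go left to G.
    G is a leaf — visit G.
  Visit A.
  At A: go right to U.
    At U: go left to P.
      At P: no left child.
      Visit P.
      At P: go right to N.
        At N: go left to M.
          M is a leaf — visit M.
        Visit N.
        At N: no right child.
    Visit U.
    At U: go right to K.
      At K: go left to Y.
        At Y: go left to Q.
          At Q: go left to B.
            At B: go left to X.
              X is a leaf — visit X.
            Visit B.
            At B: no right child.
          Visit Q.
          At Q: no right child.
        Visit Y.
        At Y: no right child.
      Visit K.
      At K: no right child.
Full in-order sequence: T, G, A, P, M, N, U, X, B, Q, Y, K.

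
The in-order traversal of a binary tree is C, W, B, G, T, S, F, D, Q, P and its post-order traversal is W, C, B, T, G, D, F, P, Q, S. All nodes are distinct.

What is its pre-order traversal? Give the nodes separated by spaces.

S G B C W T Q F D P

The last element of post-order is the root; it splits in-order into left and right subtrees.
Root S: left subtree has 5 nodes {C, W, B, G, T}, right has 4 {F, D, Q, P}.
  Root G: left subtree has 3 nodes {C, W, B}, right has 1 {T}.
    Root B: left subtree has 2 nodes {C, W}, right has 0 { }.
      Root C: left subtree has 0 nodes { }, right has 1 {W}.
  Root Q: left subtree has 2 nodes {F, D}, right has 1 {P}.
    Root F: left subtree has 0 nodes { }, right has 1 {D}.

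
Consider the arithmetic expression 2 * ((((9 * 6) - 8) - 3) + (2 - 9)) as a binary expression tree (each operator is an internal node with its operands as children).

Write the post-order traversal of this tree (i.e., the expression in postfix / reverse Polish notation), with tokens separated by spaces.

Post-order on an expression tree gives postfix notation: for each operator, emit left operand, right operand, then the operator.

2 9 6 * 8 - 3 - 2 9 - + *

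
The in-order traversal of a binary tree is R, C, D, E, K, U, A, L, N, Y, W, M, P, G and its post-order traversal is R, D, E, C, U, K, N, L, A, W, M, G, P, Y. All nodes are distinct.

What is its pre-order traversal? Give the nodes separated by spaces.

Y A K C R E D U L N P M W G

The last element of post-order is the root; it splits in-order into left and right subtrees.
Root Y: left subtree has 9 nodes {R, C, D, E, K, U, A, L, N}, right has 4 {W, M, P, G}.
  Root A: left subtree has 6 nodes {R, C, D, E, K, U}, right has 2 {L, N}.
    Root K: left subtree has 4 nodes {R, C, D, E}, right has 1 {U}.
      Root C: left subtree has 1 node {R}, right has 2 {D, E}.
        Root E: left subtree has 1 node {D}, right has 0 { }.
    Root L: left subtree has 0 nodes { }, right has 1 {N}.
  Root P: left subtree has 2 nodes {W, M}, right has 1 {G}.
    Root M: left subtree has 1 node {W}, right has 0 { }.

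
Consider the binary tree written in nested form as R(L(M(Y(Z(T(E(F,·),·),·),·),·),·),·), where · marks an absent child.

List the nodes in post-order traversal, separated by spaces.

Post-order visits the left subtree, then the right subtree, then the node.
At R: go left to L.
  At L: go left to M.
    At M: go left to Y.
      At Y: go left to Z.
        At Z: go left to T.
          At T: go left to E.
            At E: go left to F.
              F is a leaf — visit F.
            At E: no right child.
            Visit E.
          At T: no right child.
          Visit T.
        At Z: no right child.
        Visit Z.
      At Y: no right child.
      Visit Y.
    At M: no right child.
    Visit M.
  At L: no right child.
  Visit L.
At R: no right child.
Visit R.

F E T Z Y M L R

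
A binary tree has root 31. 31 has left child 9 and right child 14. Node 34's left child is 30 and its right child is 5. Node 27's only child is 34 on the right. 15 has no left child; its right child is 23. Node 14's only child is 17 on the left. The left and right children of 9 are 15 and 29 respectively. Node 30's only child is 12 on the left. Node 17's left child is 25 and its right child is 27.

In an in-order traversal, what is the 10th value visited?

In-order visits the left subtree, then the node, then the right subtree.
At 31: go left to 9.
  At 9: go left to 15.
    At 15: no left child.
    Visit 15.
    At 15: go right to 23.
      23 is a leaf — visit 23.
  Visit 9.
  At 9: go right to 29.
    29 is a leaf — visit 29.
Visit 31.
At 31: go right to 14.
  At 14: go left to 17.
    At 17: go left to 25.
      25 is a leaf — visit 25.
    Visit 17.
    At 17: go right to 27.
      At 27: no left child.
      Visit 27.
      At 27: go right to 34.
        At 34: go left to 30.
          At 30: go left to 12.
            12 is a leaf — visit 12.
          Visit 30.
          At 30: no right child.
        Visit 34.
        At 34: go right to 5.
          5 is a leaf — visit 5.
  Visit 14.
  At 14: no right child.
Full in-order sequence: 15, 23, 9, 29, 31, 25, 17, 27, 12, 30, 34, 5, 14.

30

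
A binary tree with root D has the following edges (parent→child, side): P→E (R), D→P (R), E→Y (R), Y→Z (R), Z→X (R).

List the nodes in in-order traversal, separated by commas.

D, P, E, Y, Z, X

In-order visits the left subtree, then the node, then the right subtree.
At D: no left child.
Visit D.
At D: go right to P.
  At P: no left child.
  Visit P.
  At P: go right to E.
    At E: no left child.
    Visit E.
    At E: go right to Y.
      At Y: no left child.
      Visit Y.
      At Y: go right to Z.
        At Z: no left child.
        Visit Z.
        At Z: go right to X.
          X is a leaf — visit X.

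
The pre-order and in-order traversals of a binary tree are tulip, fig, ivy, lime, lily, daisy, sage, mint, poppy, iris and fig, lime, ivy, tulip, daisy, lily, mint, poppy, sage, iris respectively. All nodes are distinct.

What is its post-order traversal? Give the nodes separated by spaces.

The first element of pre-order is the root; it splits in-order into left and right subtrees.
Root tulip: left subtree has 3 nodes {fig, lime, ivy}, right has 6 {daisy, lily, mint, poppy, sage, iris}.
  Root fig: left subtree has 0 nodes { }, right has 2 {lime, ivy}.
    Root ivy: left subtree has 1 node {lime}, right has 0 { }.
  Root lily: left subtree has 1 node {daisy}, right has 4 {mint, poppy, sage, iris}.
    Root sage: left subtree has 2 nodes {mint, poppy}, right has 1 {iris}.
      Root mint: left subtree has 0 nodes { }, right has 1 {poppy}.

lime ivy fig daisy poppy mint iris sage lily tulip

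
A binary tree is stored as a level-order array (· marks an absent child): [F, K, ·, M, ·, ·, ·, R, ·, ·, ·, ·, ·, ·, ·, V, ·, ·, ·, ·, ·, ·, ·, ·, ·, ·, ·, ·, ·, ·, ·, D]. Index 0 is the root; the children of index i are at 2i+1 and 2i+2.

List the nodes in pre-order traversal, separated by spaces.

Pre-order visits the node, then its left subtree, then its right subtree.
Visit F.
At F: go left to K.
  Visit K.
  At K: go left to M.
    Visit M.
    At M: go left to R.
      Visit R.
      At R: go left to V.
        Visit V.
        At V: go left to D.
          D is a leaf — visit D.
        At V: no right child.
      At R: no right child.
    At M: no right child.
  At K: no right child.
At F: no right child.

F K M R V D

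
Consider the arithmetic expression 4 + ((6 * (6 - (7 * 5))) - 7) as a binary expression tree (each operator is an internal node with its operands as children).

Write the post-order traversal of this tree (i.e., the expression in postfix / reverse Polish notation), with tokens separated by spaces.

Post-order on an expression tree gives postfix notation: for each operator, emit left operand, right operand, then the operator.

4 6 6 7 5 * - * 7 - +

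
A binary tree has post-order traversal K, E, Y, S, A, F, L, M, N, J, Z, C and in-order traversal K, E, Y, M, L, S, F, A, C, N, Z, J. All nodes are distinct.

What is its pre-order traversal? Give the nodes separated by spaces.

C M Y E K L F S A Z N J

The last element of post-order is the root; it splits in-order into left and right subtrees.
Root C: left subtree has 8 nodes {K, E, Y, M, L, S, F, A}, right has 3 {N, Z, J}.
  Root M: left subtree has 3 nodes {K, E, Y}, right has 4 {L, S, F, A}.
    Root Y: left subtree has 2 nodes {K, E}, right has 0 { }.
      Root E: left subtree has 1 node {K}, right has 0 { }.
    Root L: left subtree has 0 nodes { }, right has 3 {S, F, A}.
      Root F: left subtree has 1 node {S}, right has 1 {A}.
  Root Z: left subtree has 1 node {N}, right has 1 {J}.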